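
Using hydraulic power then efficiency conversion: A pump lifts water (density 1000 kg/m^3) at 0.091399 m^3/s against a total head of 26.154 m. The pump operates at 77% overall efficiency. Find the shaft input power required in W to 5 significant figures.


Approach: apply hydraulic power then efficiency conversion, P = rho*g*Q*H; P_in = P/eta.
Step 1 — hydraulic power (P = rho*g*Q*H):
  P = 1000 * 9.81 * 0.091399 * 26.154 = 23450.31 W
Step 2 — input power: P_in = P/eta = 23450.31 / 0.77 = 30455 W
Therefore the shaft input power required = 30455 W.


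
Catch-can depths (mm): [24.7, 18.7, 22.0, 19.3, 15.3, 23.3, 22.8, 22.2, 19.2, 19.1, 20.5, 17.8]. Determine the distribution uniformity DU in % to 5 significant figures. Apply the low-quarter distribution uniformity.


Approach: apply the low-quarter distribution uniformity, DU = (mean of lowest quarter of readings / overall mean)*100.
sorted lowest 3 of 12: [15.3, 17.8, 18.7] -> mean = 17.26667 mm
overall mean = 20.40833 mm
DU = (17.26667/20.40833)*100 = 84.606 %
Therefore the distribution uniformity DU = 84.606 %.


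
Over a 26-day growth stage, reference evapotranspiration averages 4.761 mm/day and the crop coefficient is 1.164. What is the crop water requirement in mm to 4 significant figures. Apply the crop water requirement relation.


Approach: apply the crop water requirement relation, CWR = ET0 * Kc * days.
CWR = 4.761 * 1.164 * 26 = 144.1 mm
Therefore the crop water requirement = 144.1 mm.


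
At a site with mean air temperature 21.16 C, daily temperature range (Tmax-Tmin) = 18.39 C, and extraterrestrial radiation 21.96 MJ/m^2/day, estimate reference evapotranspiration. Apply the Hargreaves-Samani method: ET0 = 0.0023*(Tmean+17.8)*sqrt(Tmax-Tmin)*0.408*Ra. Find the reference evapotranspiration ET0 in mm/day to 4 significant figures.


ET0 = 0.0023*(21.16+17.8)*sqrt(18.39)*0.408*21.96 = 3.443 mm/day
Therefore the reference evapotranspiration ET0 = 3.443 mm/day.


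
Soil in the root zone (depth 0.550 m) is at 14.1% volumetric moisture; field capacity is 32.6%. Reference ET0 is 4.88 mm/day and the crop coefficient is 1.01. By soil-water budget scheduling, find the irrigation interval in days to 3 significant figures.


Approach: apply soil-water budget scheduling, SMD = (FC-theta)/100*depth*1000; ETc = ET0*Kc; interval = SMD/ETc.
Step 1 — soil moisture deficit:
  SMD = (32.6 - 14.1)/100 * 0.550 * 1000 = 101.75 mm
Step 2 — daily crop ET (ETc = ET0*Kc):
  ETc = 4.88 * 1.01 = 4.9288 mm/day
Step 3 — irrigation interval (SMD/ETc):
  interval = 101.75 / 4.9288 = 20.6 days
Therefore the irrigation interval = 20.6 days.


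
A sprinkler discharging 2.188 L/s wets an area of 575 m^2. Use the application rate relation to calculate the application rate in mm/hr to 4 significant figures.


Approach: apply the application rate relation, rate = (Q/A)*3600.
rate = (2.188 / 575) * 3600 = 13.70 mm/hr
Therefore the application rate = 13.70 mm/hr.


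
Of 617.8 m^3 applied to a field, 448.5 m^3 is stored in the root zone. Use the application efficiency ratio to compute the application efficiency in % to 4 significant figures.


Approach: apply the application efficiency ratio, Ea = (stored/applied)*100.
Ea = (448.5/617.8)*100 = 72.60 %
Therefore the application efficiency = 72.60 %.


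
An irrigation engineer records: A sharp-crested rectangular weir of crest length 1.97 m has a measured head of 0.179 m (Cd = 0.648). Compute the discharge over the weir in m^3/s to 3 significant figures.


Approach: apply the rectangular weir equation, Q = (2/3)*Cd*L*sqrt(2g)*H^1.5.
Q = (2/3)*0.648*1.97*sqrt(2*9.81)*0.179^1.5 = 0.285 m^3/s
Therefore the discharge over the weir = 0.285 m^3/s.


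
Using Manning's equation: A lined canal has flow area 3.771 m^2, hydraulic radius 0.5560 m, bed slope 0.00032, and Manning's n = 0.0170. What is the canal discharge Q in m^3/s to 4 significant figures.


Approach: apply Manning's equation, Q = (1/n)*A*R^(2/3)*S^(1/2).
Q = (1/0.0170) * 3.771 * 0.5560^(2/3) * 0.00032^(1/2) = 2.683 m^3/s
Therefore the canal discharge Q = 2.683 m^3/s.


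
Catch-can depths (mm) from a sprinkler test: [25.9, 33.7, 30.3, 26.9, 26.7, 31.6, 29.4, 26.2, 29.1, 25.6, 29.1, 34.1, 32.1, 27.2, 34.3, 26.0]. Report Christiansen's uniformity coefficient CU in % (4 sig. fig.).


Approach: apply Christiansen's uniformity coefficient, CU = (1 - mean_abs_deviation/mean)*100.
mean = 29.2625 mm
mean |d_i - mean| = 2.58281 mm
CU = (1 - 2.58281/29.2625)*100 = 91.17 %
Therefore Christiansen's uniformity coefficient CU = 91.17 %.


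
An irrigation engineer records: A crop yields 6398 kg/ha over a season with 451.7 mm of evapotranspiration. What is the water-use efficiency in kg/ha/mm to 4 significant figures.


Approach: apply the water-use efficiency ratio, WUE = yield/ET.
WUE = 6398 / 451.7 = 14.16 kg/ha/mm
Therefore the water-use efficiency = 14.16 kg/ha/mm.


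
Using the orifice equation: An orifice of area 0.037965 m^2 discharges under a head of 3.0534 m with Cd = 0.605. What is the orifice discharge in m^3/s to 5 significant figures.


Approach: apply the orifice equation, Q = Cd*A*sqrt(2*g*h).
Q = 0.605 * 0.037965 * sqrt(2*9.81*3.0534) = 0.17778 m^3/s
Therefore the orifice discharge = 0.17778 m^3/s.


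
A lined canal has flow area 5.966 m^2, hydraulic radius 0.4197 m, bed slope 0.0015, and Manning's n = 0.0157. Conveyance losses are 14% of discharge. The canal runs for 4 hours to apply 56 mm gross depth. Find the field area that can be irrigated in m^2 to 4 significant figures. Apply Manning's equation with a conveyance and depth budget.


Approach: apply Manning's equation with a conveyance and depth budget, Q = (1/n)*A*R^(2/3)*S^(1/2); Q_field = Q*(1-loss); Area = Q_field*t/(d/1000).
Step 1 — canal discharge (Manning's equation):
  Q = (1/0.0157) * 5.966 * 0.4197^(2/3) * 0.0015^(1/2) = 8.25002 m^3/s
Step 2 — delivered flow: Q_field = 8.25002*(1 - 14/100) = 7.09502 m^3/s
Step 3 — volume delivered: V = 7.09502 * 4*3600 = 102168 m^3
Step 4 — area served: A = V / (depth/1000) = 102168 / 0.056 = 1824000 m^2
Therefore the field area that can be irrigated = 1824000 m^2.


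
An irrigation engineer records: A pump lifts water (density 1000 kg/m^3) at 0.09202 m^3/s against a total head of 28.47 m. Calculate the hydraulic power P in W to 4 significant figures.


Approach: apply the hydraulic power relation, P = rho*g*Q*H.
P = 1000 * 9.81 * 0.09202 * 28.47 = 25700 W
Therefore the hydraulic power P = 25700 W.


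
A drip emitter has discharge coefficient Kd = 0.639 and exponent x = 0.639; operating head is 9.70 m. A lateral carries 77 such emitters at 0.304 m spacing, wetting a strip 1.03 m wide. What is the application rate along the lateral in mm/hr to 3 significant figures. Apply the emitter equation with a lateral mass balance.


Approach: apply the emitter equation with a lateral mass balance, q = Kd*h^x; Q = n*q; rate = Q/(n*spacing*width).
Step 1 — single emitter flow (q = Kd*h^x):
  q = 0.639 * 9.70^0.639 = 2.7293 L/hr
Step 2 — total lateral flow: Q = 77 * 2.7293 = 210.15 L/hr
Step 3 — wetted area: A = 77 * 0.304 * 1.03 = 24.110 m^2
Step 4 — application rate: Q/A = 210.15/24.110 = 8.72 mm/hr
Therefore the application rate along the lateral = 8.72 mm/hr.


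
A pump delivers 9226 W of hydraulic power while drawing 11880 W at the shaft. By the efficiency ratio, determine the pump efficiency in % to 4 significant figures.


Approach: apply the efficiency ratio, eta = (P_out/P_in)*100.
eta = (9226 / 11880) * 100 = 77.66 %
Therefore the pump efficiency = 77.66 %.


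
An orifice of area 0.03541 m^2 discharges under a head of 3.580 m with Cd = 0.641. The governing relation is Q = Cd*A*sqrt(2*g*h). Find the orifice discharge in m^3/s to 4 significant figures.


Q = 0.641 * 0.03541 * sqrt(2*9.81*3.580) = 0.1902 m^3/s
Therefore the orifice discharge = 0.1902 m^3/s.


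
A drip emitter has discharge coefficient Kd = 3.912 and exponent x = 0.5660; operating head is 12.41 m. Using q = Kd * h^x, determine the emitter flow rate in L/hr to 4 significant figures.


q = 3.912 * 12.41^0.5660 = 16.27 L/hr
Therefore the emitter flow rate = 16.27 L/hr.


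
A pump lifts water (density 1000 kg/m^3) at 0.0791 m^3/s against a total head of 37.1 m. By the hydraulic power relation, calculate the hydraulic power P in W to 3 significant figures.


Approach: apply the hydraulic power relation, P = rho*g*Q*H.
P = 1000 * 9.81 * 0.0791 * 37.1 = 28800 W
Therefore the hydraulic power P = 28800 W.


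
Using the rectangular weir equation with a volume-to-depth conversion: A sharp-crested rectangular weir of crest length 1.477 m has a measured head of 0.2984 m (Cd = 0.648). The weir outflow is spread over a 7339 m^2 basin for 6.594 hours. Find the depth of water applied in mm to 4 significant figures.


Approach: apply the rectangular weir equation with a volume-to-depth conversion, Q = (2/3)*Cd*L*sqrt(2g)*H^1.5; d = Q*t/A * 1000.
Step 1 — weir discharge:
  Q = (2/3)*0.648*1.477*sqrt(2*9.81)*0.2984^1.5 = 0.460693 m^3/s
Step 2 — volume: V = 0.460693 * 6.594*3600 = 10936.1 m^3
Step 3 — depth: d = V/A * 1000 = 10936.1/7339 * 1000 = 1490 mm
Therefore the depth of water applied = 1490 mm.


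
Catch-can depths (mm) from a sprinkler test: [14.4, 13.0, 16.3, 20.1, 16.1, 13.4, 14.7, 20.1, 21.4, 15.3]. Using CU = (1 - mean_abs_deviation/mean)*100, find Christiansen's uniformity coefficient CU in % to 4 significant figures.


mean = 16.4800 mm
mean |d_i - mean| = 2.43200 mm
CU = (1 - 2.43200/16.4800)*100 = 85.24 %
Therefore Christiansen's uniformity coefficient CU = 85.24 %.


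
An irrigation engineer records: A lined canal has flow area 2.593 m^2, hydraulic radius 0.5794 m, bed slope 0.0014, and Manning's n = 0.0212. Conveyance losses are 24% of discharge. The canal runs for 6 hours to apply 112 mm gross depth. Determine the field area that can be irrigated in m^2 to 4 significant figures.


Approach: apply Manning's equation with a conveyance and depth budget, Q = (1/n)*A*R^(2/3)*S^(1/2); Q_field = Q*(1-loss); Area = Q_field*t/(d/1000).
Step 1 — canal discharge (Manning's equation):
  Q = (1/0.0212) * 2.593 * 0.5794^(2/3) * 0.0014^(1/2) = 3.18065 m^3/s
Step 2 — delivered flow: Q_field = 3.18065*(1 - 24/100) = 2.41730 m^3/s
Step 3 — volume delivered: V = 2.41730 * 6*3600 = 52213.6 m^3
Step 4 — area served: A = V / (depth/1000) = 52213.6 / 0.112 = 466200 m^2
Therefore the field area that can be irrigated = 466200 m^2.


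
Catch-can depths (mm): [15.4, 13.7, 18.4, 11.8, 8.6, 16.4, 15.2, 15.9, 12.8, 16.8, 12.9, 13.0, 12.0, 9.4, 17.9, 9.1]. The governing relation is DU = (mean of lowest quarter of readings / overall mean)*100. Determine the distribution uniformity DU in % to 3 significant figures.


sorted lowest 4 of 16: [8.6, 9.1, 9.4, 11.8] -> mean = 9.7250 mm
overall mean = 13.706 mm
DU = (9.7250/13.706)*100 = 71.0 %
Therefore the distribution uniformity DU = 71.0 %.


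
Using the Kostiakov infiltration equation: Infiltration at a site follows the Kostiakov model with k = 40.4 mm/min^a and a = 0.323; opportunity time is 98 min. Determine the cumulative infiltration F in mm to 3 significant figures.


Approach: apply the Kostiakov infiltration equation, F = k*t^a.
F = 40.4 * 98^0.323 = 178 mm
Therefore the cumulative infiltration F = 178 mm.


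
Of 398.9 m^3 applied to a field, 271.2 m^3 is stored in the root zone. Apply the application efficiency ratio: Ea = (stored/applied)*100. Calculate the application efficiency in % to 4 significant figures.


Ea = (271.2/398.9)*100 = 67.99 %
Therefore the application efficiency = 67.99 %.


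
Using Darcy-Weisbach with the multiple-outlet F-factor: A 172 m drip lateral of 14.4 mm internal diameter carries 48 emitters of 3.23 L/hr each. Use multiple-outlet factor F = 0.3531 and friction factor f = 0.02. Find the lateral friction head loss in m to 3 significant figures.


Approach: apply Darcy-Weisbach with the multiple-outlet F-factor, Q = n*q/(3600*1000) m^3/s; v = Q/A; hf = F*f*(L/D)*(v^2/(2g)).
Q = 48*3.23/(3600*1000) = 4.3067e-05 m^3/s
A = pi*(14.4e-3/2)^2 = 1.6286e-04 m^2, so v = Q/A = 0.26444 m/s
hf = 0.3531*0.02*(172/0.0144)*(0.26444^2/(2*9.81)) = 0.301 m
Therefore the lateral friction head loss = 0.301 m.


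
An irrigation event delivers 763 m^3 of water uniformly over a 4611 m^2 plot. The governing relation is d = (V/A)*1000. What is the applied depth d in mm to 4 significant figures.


d = (763 / 4611) * 1000 = 165.5 mm
Therefore the applied depth d = 165.5 mm.


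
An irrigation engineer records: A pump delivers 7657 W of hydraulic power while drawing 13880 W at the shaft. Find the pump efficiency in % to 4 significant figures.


Approach: apply the efficiency ratio, eta = (P_out/P_in)*100.
eta = (7657 / 13880) * 100 = 55.17 %
Therefore the pump efficiency = 55.17 %.


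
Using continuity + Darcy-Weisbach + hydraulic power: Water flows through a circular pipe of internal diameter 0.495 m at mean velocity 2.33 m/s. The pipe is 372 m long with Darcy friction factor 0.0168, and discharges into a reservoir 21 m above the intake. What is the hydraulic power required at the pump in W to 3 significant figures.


Approach: apply continuity + Darcy-Weisbach + hydraulic power, Q = A*v; hf = f*(L/D)*(v^2/(2g)); H = static + hf; P = rho*g*Q*H.
Step 1 — flow rate (continuity, Q = A*v):
  A = pi*(0.495/2)^2 = 0.19244 m^2
  Q = 0.19244 * 2.33 = 0.44839 m^3/s
Step 2 — friction head loss (Darcy-Weisbach):
  hf = 0.0168 * (372/0.495) * (2.33^2 / (2*9.81))
  hf = 3.4935 m
Step 3 — total head: H = 21 + 3.4935 = 24.493 m
Step 4 — hydraulic power (P = rho*g*Q*H):
  P = 1000 * 9.81 * 0.44839 * 24.493 = 108000 W
Therefore the hydraulic power required at the pump = 108000 W.


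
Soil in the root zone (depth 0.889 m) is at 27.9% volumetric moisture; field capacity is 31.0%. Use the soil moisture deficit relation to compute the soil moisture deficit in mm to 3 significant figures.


Approach: apply the soil moisture deficit relation, SMD = (FC - theta)/100 * depth * 1000.
SMD = (31.0 - 27.9)/100 * 0.889 * 1000 = 27.6 mm
Therefore the soil moisture deficit = 27.6 mm.


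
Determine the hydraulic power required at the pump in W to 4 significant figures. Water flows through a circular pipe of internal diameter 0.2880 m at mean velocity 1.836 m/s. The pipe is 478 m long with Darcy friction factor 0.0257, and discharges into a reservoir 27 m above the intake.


Approach: apply continuity + Darcy-Weisbach + hydraulic power, Q = A*v; hf = f*(L/D)*(v^2/(2g)); H = static + hf; P = rho*g*Q*H.
Step 1 — flow rate (continuity, Q = A*v):
  A = pi*(0.2880/2)^2 = 0.0651441 m^2
  Q = 0.0651441 * 1.836 = 0.119605 m^3/s
Step 2 — friction head loss (Darcy-Weisbach):
  hf = 0.0257 * (478/0.2880) * (1.836^2 / (2*9.81))
  hf = 7.32850 m
Step 3 — total head: H = 27 + 7.32850 = 34.3285 m
Step 4 — hydraulic power (P = rho*g*Q*H):
  P = 1000 * 9.81 * 0.119605 * 34.3285 = 40280 W
Therefore the hydraulic power required at the pump = 40280 W.


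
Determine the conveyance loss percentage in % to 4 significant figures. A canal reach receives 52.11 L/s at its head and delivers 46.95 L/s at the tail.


Approach: apply the conveyance loss ratio, loss% = ((Q_head - Q_tail)/Q_head)*100.
loss = ((52.11 - 46.95)/52.11)*100 = 9.902 %
Therefore the conveyance loss percentage = 9.902 %.


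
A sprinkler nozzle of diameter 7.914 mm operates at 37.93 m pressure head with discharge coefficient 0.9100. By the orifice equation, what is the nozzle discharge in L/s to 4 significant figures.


Approach: apply the orifice equation, Q = Cd*A*sqrt(2*g*h), A = pi*(d/2)^2.
A = pi*(7.914e-3/2)^2 = 4.91906e-05 m^2
Q = 0.9100 * 4.91906e-05 * sqrt(2*9.81*37.93) * 1000 = 1.221 L/s
Therefore the nozzle discharge = 1.221 L/s.


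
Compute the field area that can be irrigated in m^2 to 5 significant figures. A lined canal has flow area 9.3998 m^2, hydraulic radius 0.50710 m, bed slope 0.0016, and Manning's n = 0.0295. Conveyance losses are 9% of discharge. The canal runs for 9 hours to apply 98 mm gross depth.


Approach: apply Manning's equation with a conveyance and depth budget, Q = (1/n)*A*R^(2/3)*S^(1/2); Q_field = Q*(1-loss); Area = Q_field*t/(d/1000).
Step 1 — canal discharge (Manning's equation):
  Q = (1/0.0295) * 9.3998 * 0.50710^(2/3) * 0.0016^(1/2) = 8.104987 m^3/s
Step 2 — delivered flow: Q_field = 8.104987*(1 - 9/100) = 7.375538 m^3/s
Step 3 — volume delivered: V = 7.375538 * 9*3600 = 238967.4 m^3
Step 4 — area served: A = V / (depth/1000) = 238967.4 / 0.098 = 2438400 m^2
Therefore the field area that can be irrigated = 2438400 m^2.


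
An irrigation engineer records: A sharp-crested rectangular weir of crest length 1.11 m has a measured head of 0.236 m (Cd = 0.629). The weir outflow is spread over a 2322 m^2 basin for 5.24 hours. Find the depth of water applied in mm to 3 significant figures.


Approach: apply the rectangular weir equation with a volume-to-depth conversion, Q = (2/3)*Cd*L*sqrt(2g)*H^1.5; d = Q*t/A * 1000.
Step 1 — weir discharge:
  Q = (2/3)*0.629*1.11*sqrt(2*9.81)*0.236^1.5 = 0.23637 m^3/s
Step 2 — volume: V = 0.23637 * 5.24*3600 = 4459.0 m^3
Step 3 — depth: d = V/A * 1000 = 4459.0/2322 * 1000 = 1920 mm
Therefore the depth of water applied = 1920 mm.


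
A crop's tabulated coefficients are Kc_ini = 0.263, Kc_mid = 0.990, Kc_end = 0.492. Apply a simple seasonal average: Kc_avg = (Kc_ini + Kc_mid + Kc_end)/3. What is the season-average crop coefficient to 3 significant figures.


Kc_avg = (0.263 + 0.990 + 0.492)/3 = 0.582
Therefore the season-average crop coefficient = 0.582.


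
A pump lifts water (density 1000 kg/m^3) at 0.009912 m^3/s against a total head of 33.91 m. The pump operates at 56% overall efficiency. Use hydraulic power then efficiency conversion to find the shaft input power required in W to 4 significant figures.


Approach: apply hydraulic power then efficiency conversion, P = rho*g*Q*H; P_in = P/eta.
Step 1 — hydraulic power (P = rho*g*Q*H):
  P = 1000 * 9.81 * 0.009912 * 33.91 = 3297.30 W
Step 2 — input power: P_in = P/eta = 3297.30 / 0.56 = 5888 W
Therefore the shaft input power required = 5888 W.


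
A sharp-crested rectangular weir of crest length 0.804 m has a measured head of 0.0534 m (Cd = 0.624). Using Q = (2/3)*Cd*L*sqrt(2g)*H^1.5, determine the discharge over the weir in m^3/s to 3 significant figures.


Q = (2/3)*0.624*0.804*sqrt(2*9.81)*0.0534^1.5 = 0.0183 m^3/s
Therefore the discharge over the weir = 0.0183 m^3/s.


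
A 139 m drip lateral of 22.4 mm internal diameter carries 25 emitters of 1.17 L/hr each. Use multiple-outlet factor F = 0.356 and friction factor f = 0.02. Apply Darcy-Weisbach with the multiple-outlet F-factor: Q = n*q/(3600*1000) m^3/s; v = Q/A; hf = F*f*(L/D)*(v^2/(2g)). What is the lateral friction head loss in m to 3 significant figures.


Q = 25*1.17/(3600*1000) = 8.1250e-06 m^3/s
A = pi*(22.4e-3/2)^2 = 3.9408e-04 m^2, so v = Q/A = 0.020618 m/s
hf = 0.356*0.02*(139/0.0224)*(0.020618^2/(2*9.81)) = 0.000957 m
Therefore the lateral friction head loss = 0.000957 m.


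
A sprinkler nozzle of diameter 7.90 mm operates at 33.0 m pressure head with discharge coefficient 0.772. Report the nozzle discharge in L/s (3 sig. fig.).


Approach: apply the orifice equation, Q = Cd*A*sqrt(2*g*h), A = pi*(d/2)^2.
A = pi*(7.90e-3/2)^2 = 4.9017e-05 m^2
Q = 0.772 * 4.9017e-05 * sqrt(2*9.81*33.0) * 1000 = 0.963 L/s
Therefore the nozzle discharge = 0.963 L/s.


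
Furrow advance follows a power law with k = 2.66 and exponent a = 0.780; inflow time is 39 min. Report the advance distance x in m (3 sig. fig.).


Approach: apply the power-law advance function, x = k*t^a.
x = 2.66 * 39^0.780 = 46.3 m
Therefore the advance distance x = 46.3 m.


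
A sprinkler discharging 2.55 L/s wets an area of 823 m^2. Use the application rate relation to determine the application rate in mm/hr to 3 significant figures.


Approach: apply the application rate relation, rate = (Q/A)*3600.
rate = (2.55 / 823) * 3600 = 11.2 mm/hr
Therefore the application rate = 11.2 mm/hr.


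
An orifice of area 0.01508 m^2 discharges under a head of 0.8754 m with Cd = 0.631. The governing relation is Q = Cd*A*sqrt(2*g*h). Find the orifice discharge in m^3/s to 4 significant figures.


Q = 0.631 * 0.01508 * sqrt(2*9.81*0.8754) = 0.03944 m^3/s
Therefore the orifice discharge = 0.03944 m^3/s.


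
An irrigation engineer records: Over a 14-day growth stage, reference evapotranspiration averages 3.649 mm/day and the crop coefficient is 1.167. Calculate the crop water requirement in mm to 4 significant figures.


Approach: apply the crop water requirement relation, CWR = ET0 * Kc * days.
CWR = 3.649 * 1.167 * 14 = 59.62 mm
Therefore the crop water requirement = 59.62 mm.


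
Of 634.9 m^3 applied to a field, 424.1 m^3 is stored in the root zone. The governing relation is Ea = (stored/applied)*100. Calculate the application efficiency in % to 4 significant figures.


Ea = (424.1/634.9)*100 = 66.80 %
Therefore the application efficiency = 66.80 %.


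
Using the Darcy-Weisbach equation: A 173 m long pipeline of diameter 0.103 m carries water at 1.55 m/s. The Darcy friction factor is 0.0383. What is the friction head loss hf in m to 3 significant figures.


Approach: apply the Darcy-Weisbach equation, hf = f*(L/D)*(v^2/(2g)).
hf = 0.0383 * (173/0.103) * (1.55^2 / (2*9.81))
hf = 7.88 m
Therefore the friction head loss hf = 7.88 m.


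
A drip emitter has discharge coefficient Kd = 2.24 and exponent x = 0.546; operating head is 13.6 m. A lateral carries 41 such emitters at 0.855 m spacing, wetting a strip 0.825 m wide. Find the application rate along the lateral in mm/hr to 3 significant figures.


Approach: apply the emitter equation with a lateral mass balance, q = Kd*h^x; Q = n*q; rate = Q/(n*spacing*width).
Step 1 — single emitter flow (q = Kd*h^x):
  q = 2.24 * 13.6^0.546 = 9.3145 L/hr
Step 2 — total lateral flow: Q = 41 * 9.3145 = 381.90 L/hr
Step 3 — wetted area: A = 41 * 0.855 * 0.825 = 28.920 m^2
Step 4 — application rate: Q/A = 381.90/28.920 = 13.2 mm/hr
Therefore the application rate along the lateral = 13.2 mm/hr.


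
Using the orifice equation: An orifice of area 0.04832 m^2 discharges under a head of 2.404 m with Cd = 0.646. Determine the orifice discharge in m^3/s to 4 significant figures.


Approach: apply the orifice equation, Q = Cd*A*sqrt(2*g*h).
Q = 0.646 * 0.04832 * sqrt(2*9.81*2.404) = 0.2144 m^3/s
Therefore the orifice discharge = 0.2144 m^3/s.


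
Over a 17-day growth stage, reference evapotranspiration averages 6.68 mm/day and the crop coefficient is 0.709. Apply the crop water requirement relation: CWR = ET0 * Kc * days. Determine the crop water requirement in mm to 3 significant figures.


CWR = 6.68 * 0.709 * 17 = 80.5 mm
Therefore the crop water requirement = 80.5 mm.


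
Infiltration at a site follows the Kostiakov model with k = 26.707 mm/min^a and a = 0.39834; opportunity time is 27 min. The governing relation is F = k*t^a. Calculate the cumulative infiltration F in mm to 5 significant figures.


F = 26.707 * 27^0.39834 = 99.265 mm
Therefore the cumulative infiltration F = 99.265 mm.


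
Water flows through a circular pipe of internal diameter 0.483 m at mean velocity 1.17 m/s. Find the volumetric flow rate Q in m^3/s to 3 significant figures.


Approach: apply the continuity equation for pipe flow, Q = A * v with A = pi*(D/2)^2.
A = pi*(0.483/2)^2 = 0.18322 m^2
Q = 0.18322 * 1.17 = 0.214 m^3/s
Therefore the volumetric flow rate Q = 0.214 m^3/s.


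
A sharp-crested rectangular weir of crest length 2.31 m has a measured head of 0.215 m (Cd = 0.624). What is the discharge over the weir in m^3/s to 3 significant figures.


Approach: apply the rectangular weir equation, Q = (2/3)*Cd*L*sqrt(2g)*H^1.5.
Q = (2/3)*0.624*2.31*sqrt(2*9.81)*0.215^1.5 = 0.424 m^3/s
Therefore the discharge over the weir = 0.424 m^3/s.


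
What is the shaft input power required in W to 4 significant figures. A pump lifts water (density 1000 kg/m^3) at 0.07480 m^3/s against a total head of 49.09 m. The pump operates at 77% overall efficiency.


Approach: apply hydraulic power then efficiency conversion, P = rho*g*Q*H; P_in = P/eta.
Step 1 — hydraulic power (P = rho*g*Q*H):
  P = 1000 * 9.81 * 0.07480 * 49.09 = 36021.7 W
Step 2 — input power: P_in = P/eta = 36021.7 / 0.77 = 46780 W
Therefore the shaft input power required = 46780 W.


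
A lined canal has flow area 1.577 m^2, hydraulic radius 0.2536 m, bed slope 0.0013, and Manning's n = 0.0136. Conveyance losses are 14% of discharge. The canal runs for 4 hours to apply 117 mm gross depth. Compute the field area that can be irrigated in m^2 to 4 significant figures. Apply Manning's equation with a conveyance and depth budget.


Approach: apply Manning's equation with a conveyance and depth budget, Q = (1/n)*A*R^(2/3)*S^(1/2); Q_field = Q*(1-loss); Area = Q_field*t/(d/1000).
Step 1 — canal discharge (Manning's equation):
  Q = (1/0.0136) * 1.577 * 0.2536^(2/3) * 0.0013^(1/2) = 1.67506 m^3/s
Step 2 — delivered flow: Q_field = 1.67506*(1 - 14/100) = 1.44055 m^3/s
Step 3 — volume delivered: V = 1.44055 * 4*3600 = 20744.0 m^3
Step 4 — area served: A = V / (depth/1000) = 20744.0 / 0.117 = 177300 m^2
Therefore the field area that can be irrigated = 177300 m^2.


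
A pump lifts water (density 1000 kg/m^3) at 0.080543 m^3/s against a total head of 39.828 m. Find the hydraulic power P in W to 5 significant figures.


Approach: apply the hydraulic power relation, P = rho*g*Q*H.
P = 1000 * 9.81 * 0.080543 * 39.828 = 31469 W
Therefore the hydraulic power P = 31469 W.


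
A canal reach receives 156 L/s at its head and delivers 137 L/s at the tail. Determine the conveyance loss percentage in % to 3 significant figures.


Approach: apply the conveyance loss ratio, loss% = ((Q_head - Q_tail)/Q_head)*100.
loss = ((156 - 137)/156)*100 = 12.2 %
Therefore the conveyance loss percentage = 12.2 %.


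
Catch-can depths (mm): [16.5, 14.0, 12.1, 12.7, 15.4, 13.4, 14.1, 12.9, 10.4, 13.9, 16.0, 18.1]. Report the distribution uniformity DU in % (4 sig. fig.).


Approach: apply the low-quarter distribution uniformity, DU = (mean of lowest quarter of readings / overall mean)*100.
sorted lowest 3 of 12: [10.4, 12.1, 12.7] -> mean = 11.7333 mm
overall mean = 14.1250 mm
DU = (11.7333/14.1250)*100 = 83.07 %
Therefore the distribution uniformity DU = 83.07 %.


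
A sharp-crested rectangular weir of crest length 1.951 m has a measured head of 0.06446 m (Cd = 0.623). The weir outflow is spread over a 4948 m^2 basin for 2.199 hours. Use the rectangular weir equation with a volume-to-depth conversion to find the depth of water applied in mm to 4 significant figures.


Approach: apply the rectangular weir equation with a volume-to-depth conversion, Q = (2/3)*Cd*L*sqrt(2g)*H^1.5; d = Q*t/A * 1000.
Step 1 — weir discharge:
  Q = (2/3)*0.623*1.951*sqrt(2*9.81)*0.06446^1.5 = 0.0587407 m^3/s
Step 2 — volume: V = 0.0587407 * 2.199*3600 = 465.015 m^3
Step 3 — depth: d = V/A * 1000 = 465.015/4948 * 1000 = 93.98 mm
Therefore the depth of water applied = 93.98 mm.


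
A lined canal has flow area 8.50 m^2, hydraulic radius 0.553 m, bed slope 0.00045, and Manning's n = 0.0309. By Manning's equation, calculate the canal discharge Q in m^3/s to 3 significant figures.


Approach: apply Manning's equation, Q = (1/n)*A*R^(2/3)*S^(1/2).
Q = (1/0.0309) * 8.50 * 0.553^(2/3) * 0.00045^(1/2) = 3.93 m^3/s
Therefore the canal discharge Q = 3.93 m^3/s.


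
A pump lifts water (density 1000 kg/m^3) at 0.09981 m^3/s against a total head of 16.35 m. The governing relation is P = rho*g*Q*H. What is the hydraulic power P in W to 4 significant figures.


P = 1000 * 9.81 * 0.09981 * 16.35 = 16010 W
Therefore the hydraulic power P = 16010 W.


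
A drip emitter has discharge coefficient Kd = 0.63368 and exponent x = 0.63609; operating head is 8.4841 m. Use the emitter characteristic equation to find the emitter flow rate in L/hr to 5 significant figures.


Approach: apply the emitter characteristic equation, q = Kd * h^x.
q = 0.63368 * 8.4841^0.63609 = 2.4691 L/hr
Therefore the emitter flow rate = 2.4691 L/hr.


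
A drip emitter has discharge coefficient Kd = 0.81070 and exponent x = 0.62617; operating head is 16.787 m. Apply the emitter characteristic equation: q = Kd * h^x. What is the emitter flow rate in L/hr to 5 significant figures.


q = 0.81070 * 16.787^0.62617 = 4.7413 L/hr
Therefore the emitter flow rate = 4.7413 L/hr.


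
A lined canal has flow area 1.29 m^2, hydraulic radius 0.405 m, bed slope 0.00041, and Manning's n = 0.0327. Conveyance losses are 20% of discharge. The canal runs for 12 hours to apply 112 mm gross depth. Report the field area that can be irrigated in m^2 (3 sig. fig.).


Approach: apply Manning's equation with a conveyance and depth budget, Q = (1/n)*A*R^(2/3)*S^(1/2); Q_field = Q*(1-loss); Area = Q_field*t/(d/1000).
Step 1 — canal discharge (Manning's equation):
  Q = (1/0.0327) * 1.29 * 0.405^(2/3) * 0.00041^(1/2) = 0.43726 m^3/s
Step 2 — delivered flow: Q_field = 0.43726*(1 - 20/100) = 0.34981 m^3/s
Step 3 — volume delivered: V = 0.34981 * 12*3600 = 15112 m^3
Step 4 — area served: A = V / (depth/1000) = 15112 / 0.112 = 135000 m^2
Therefore the field area that can be irrigated = 135000 m^2.


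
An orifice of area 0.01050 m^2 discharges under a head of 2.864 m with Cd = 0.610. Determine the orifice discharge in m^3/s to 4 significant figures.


Approach: apply the orifice equation, Q = Cd*A*sqrt(2*g*h).
Q = 0.610 * 0.01050 * sqrt(2*9.81*2.864) = 0.04801 m^3/s
Therefore the orifice discharge = 0.04801 m^3/s.


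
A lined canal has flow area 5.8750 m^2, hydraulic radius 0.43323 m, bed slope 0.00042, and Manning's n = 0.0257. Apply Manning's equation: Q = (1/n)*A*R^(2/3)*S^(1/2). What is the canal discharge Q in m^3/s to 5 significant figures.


Q = (1/0.0257) * 5.8750 * 0.43323^(2/3) * 0.00042^(1/2) = 2.6823 m^3/s
Therefore the canal discharge Q = 2.6823 m^3/s.


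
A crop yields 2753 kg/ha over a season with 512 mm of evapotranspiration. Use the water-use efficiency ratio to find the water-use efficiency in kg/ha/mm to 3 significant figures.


Approach: apply the water-use efficiency ratio, WUE = yield/ET.
WUE = 2753 / 512 = 5.38 kg/ha/mm
Therefore the water-use efficiency = 5.38 kg/ha/mm.


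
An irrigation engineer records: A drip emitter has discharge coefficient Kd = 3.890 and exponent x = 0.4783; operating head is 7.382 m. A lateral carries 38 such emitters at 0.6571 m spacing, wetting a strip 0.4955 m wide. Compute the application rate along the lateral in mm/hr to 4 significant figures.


Approach: apply the emitter equation with a lateral mass balance, q = Kd*h^x; Q = n*q; rate = Q/(n*spacing*width).
Step 1 — single emitter flow (q = Kd*h^x):
  q = 3.890 * 7.382^0.4783 = 10.1204 L/hr
Step 2 — total lateral flow: Q = 38 * 10.1204 = 384.575 L/hr
Step 3 — wetted area: A = 38 * 0.6571 * 0.4955 = 12.3725 m^2
Step 4 — application rate: Q/A = 384.575/12.3725 = 31.08 mm/hr
Therefore the application rate along the lateral = 31.08 mm/hr.


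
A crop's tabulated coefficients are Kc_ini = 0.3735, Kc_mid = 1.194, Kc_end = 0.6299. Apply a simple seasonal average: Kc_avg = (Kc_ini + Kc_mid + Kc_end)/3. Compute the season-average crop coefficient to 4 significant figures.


Kc_avg = (0.3735 + 1.194 + 0.6299)/3 = 0.7325
Therefore the season-average crop coefficient = 0.7325.


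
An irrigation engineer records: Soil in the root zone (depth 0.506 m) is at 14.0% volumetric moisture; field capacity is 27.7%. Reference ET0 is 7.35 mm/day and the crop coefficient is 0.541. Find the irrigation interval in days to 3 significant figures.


Approach: apply soil-water budget scheduling, SMD = (FC-theta)/100*depth*1000; ETc = ET0*Kc; interval = SMD/ETc.
Step 1 — soil moisture deficit:
  SMD = (27.7 - 14.0)/100 * 0.506 * 1000 = 69.322 mm
Step 2 — daily crop ET (ETc = ET0*Kc):
  ETc = 7.35 * 0.541 = 3.9764 mm/day
Step 3 — irrigation interval (SMD/ETc):
  interval = 69.322 / 3.9764 = 17.4 days
Therefore the irrigation interval = 17.4 days.


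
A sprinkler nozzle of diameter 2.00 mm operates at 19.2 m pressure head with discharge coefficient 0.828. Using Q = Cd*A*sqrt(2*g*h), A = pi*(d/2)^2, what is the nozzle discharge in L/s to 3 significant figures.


A = pi*(2.00e-3/2)^2 = 3.1416e-06 m^2
Q = 0.828 * 3.1416e-06 * sqrt(2*9.81*19.2) * 1000 = 0.0505 L/s
Therefore the nozzle discharge = 0.0505 L/s.


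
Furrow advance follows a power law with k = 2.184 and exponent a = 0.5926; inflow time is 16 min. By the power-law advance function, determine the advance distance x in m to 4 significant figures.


Approach: apply the power-law advance function, x = k*t^a.
x = 2.184 * 16^0.5926 = 11.29 m
Therefore the advance distance x = 11.29 m.


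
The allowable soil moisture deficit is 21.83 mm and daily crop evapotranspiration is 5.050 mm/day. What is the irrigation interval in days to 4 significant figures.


Approach: apply the irrigation interval relation, interval = SMD / ETc.
interval = 21.83 / 5.050 = 4.323 days
Therefore the irrigation interval = 4.323 days.


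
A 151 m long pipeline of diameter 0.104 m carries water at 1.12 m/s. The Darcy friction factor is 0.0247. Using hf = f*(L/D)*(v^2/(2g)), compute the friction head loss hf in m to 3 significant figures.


hf = 0.0247 * (151/0.104) * (1.12^2 / (2*9.81))
hf = 2.29 m
Therefore the friction head loss hf = 2.29 m.


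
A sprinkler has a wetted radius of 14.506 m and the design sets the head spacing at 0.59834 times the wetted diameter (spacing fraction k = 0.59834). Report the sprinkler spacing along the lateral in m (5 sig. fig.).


Approach: apply the sprinkler spacing rule (spacing as a fraction of wetted diameter), S = k*(2*R).
S = 0.59834 * (2 * 14.506) = 17.359 m
Therefore the sprinkler spacing along the lateral = 17.359 m.


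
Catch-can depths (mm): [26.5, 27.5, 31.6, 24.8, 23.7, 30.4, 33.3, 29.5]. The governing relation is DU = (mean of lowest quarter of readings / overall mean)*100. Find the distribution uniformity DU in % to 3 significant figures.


sorted lowest 2 of 8: [23.7, 24.8] -> mean = 24.250 mm
overall mean = 28.413 mm
DU = (24.250/28.413)*100 = 85.3 %
Therefore the distribution uniformity DU = 85.3 %.


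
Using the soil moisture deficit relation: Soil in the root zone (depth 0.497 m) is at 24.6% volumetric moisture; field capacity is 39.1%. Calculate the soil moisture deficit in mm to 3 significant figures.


Approach: apply the soil moisture deficit relation, SMD = (FC - theta)/100 * depth * 1000.
SMD = (39.1 - 24.6)/100 * 0.497 * 1000 = 72.1 mm
Therefore the soil moisture deficit = 72.1 mm.


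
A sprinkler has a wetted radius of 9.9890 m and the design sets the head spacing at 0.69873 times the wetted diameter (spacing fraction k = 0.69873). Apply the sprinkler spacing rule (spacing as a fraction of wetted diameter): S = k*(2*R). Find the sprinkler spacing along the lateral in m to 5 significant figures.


S = 0.69873 * (2 * 9.9890) = 13.959 m
Therefore the sprinkler spacing along the lateral = 13.959 m.


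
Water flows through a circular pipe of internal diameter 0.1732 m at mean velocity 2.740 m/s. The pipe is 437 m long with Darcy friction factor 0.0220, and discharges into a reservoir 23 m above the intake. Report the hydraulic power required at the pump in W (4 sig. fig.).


Approach: apply continuity + Darcy-Weisbach + hydraulic power, Q = A*v; hf = f*(L/D)*(v^2/(2g)); H = static + hf; P = rho*g*Q*H.
Step 1 — flow rate (continuity, Q = A*v):
  A = pi*(0.1732/2)^2 = 0.0235606 m^2
  Q = 0.0235606 * 2.740 = 0.0645559 m^3/s
Step 2 — friction head loss (Darcy-Weisbach):
  hf = 0.0220 * (437/0.1732) * (2.740^2 / (2*9.81))
  hf = 21.2402 m
Step 3 — total head: H = 23 + 21.2402 = 44.2402 m
Step 4 — hydraulic power (P = rho*g*Q*H):
  P = 1000 * 9.81 * 0.0645559 * 44.2402 = 28020 W
Therefore the hydraulic power required at the pump = 28020 W.


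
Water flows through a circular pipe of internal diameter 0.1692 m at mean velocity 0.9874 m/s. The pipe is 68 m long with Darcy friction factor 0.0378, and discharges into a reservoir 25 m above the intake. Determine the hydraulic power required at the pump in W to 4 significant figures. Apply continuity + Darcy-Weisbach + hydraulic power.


Approach: apply continuity + Darcy-Weisbach + hydraulic power, Q = A*v; hf = f*(L/D)*(v^2/(2g)); H = static + hf; P = rho*g*Q*H.
Step 1 — flow rate (continuity, Q = A*v):
  A = pi*(0.1692/2)^2 = 0.0224849 m^2
  Q = 0.0224849 * 0.9874 = 0.0222016 m^3/s
Step 2 — friction head loss (Darcy-Weisbach):
  hf = 0.0378 * (68/0.1692) * (0.9874^2 / (2*9.81))
  hf = 0.754897 m
Step 3 — total head: H = 25 + 0.754897 = 25.7549 m
Step 4 — hydraulic power (P = rho*g*Q*H):
  P = 1000 * 9.81 * 0.0222016 * 25.7549 = 5609 W
Therefore the hydraulic power required at the pump = 5609 W.


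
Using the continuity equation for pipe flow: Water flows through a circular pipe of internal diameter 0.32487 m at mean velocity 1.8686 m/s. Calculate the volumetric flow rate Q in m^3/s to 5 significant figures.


Approach: apply the continuity equation for pipe flow, Q = A * v with A = pi*(D/2)^2.
A = pi*(0.32487/2)^2 = 0.08289133 m^2
Q = 0.08289133 * 1.8686 = 0.15489 m^3/s
Therefore the volumetric flow rate Q = 0.15489 m^3/s.


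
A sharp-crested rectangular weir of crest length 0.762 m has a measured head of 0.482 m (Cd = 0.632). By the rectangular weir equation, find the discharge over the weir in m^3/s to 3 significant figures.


Approach: apply the rectangular weir equation, Q = (2/3)*Cd*L*sqrt(2g)*H^1.5.
Q = (2/3)*0.632*0.762*sqrt(2*9.81)*0.482^1.5 = 0.476 m^3/s
Therefore the discharge over the weir = 0.476 m^3/s.


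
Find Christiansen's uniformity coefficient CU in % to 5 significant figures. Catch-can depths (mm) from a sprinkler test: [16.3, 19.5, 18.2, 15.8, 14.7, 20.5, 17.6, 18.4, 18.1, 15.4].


Approach: apply Christiansen's uniformity coefficient, CU = (1 - mean_abs_deviation/mean)*100.
mean = 17.45000 mm
mean |d_i - mean| = 1.520000 mm
CU = (1 - 1.520000/17.45000)*100 = 91.289 %
Therefore Christiansen's uniformity coefficient CU = 91.289 %.


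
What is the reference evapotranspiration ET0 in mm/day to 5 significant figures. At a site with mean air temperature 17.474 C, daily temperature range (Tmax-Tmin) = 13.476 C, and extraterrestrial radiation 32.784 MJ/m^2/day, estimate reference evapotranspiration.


Approach: apply the Hargreaves-Samani method, ET0 = 0.0023*(Tmean+17.8)*sqrt(Tmax-Tmin)*0.408*Ra.
ET0 = 0.0023*(17.474+17.8)*sqrt(13.476)*0.408*32.784 = 3.9837 mm/day
Therefore the reference evapotranspiration ET0 = 3.9837 mm/day.


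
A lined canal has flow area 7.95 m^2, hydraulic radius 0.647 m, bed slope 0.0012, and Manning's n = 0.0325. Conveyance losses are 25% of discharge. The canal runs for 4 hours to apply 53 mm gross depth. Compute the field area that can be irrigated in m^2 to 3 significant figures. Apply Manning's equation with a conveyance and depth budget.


Approach: apply Manning's equation with a conveyance and depth budget, Q = (1/n)*A*R^(2/3)*S^(1/2); Q_field = Q*(1-loss); Area = Q_field*t/(d/1000).
Step 1 — canal discharge (Manning's equation):
  Q = (1/0.0325) * 7.95 * 0.647^(2/3) * 0.0012^(1/2) = 6.3389 m^3/s
Step 2 — delivered flow: Q_field = 6.3389*(1 - 25/100) = 4.7541 m^3/s
Step 3 — volume delivered: V = 4.7541 * 4*3600 = 68460 m^3
Step 4 — area served: A = V / (depth/1000) = 68460 / 0.053 = 1290000 m^2
Therefore the field area that can be irrigated = 1290000 m^2.


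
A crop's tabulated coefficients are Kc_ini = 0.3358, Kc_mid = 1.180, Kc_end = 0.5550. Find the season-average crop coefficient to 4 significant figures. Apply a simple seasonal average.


Approach: apply a simple seasonal average, Kc_avg = (Kc_ini + Kc_mid + Kc_end)/3.
Kc_avg = (0.3358 + 1.180 + 0.5550)/3 = 0.6903
Therefore the season-average crop coefficient = 0.6903.
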